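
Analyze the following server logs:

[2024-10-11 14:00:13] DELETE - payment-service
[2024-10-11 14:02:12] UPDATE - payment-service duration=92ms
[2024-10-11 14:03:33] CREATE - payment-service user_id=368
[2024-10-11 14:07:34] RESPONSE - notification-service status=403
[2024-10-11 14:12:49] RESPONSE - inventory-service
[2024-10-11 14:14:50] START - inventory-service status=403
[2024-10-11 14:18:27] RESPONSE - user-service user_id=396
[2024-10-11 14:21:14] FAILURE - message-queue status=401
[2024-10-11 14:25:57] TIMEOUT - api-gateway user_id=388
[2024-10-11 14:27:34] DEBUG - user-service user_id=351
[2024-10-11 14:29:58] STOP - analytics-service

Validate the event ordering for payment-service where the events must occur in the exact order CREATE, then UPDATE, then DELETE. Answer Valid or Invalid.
Invalid

To validate ordering:

1. Required order: CREATE → UPDATE → DELETE
2. Rule: the events must occur in the exact order CREATE, then UPDATE, then DELETE
3. Check actual order of events for payment-service
4. Result: Invalid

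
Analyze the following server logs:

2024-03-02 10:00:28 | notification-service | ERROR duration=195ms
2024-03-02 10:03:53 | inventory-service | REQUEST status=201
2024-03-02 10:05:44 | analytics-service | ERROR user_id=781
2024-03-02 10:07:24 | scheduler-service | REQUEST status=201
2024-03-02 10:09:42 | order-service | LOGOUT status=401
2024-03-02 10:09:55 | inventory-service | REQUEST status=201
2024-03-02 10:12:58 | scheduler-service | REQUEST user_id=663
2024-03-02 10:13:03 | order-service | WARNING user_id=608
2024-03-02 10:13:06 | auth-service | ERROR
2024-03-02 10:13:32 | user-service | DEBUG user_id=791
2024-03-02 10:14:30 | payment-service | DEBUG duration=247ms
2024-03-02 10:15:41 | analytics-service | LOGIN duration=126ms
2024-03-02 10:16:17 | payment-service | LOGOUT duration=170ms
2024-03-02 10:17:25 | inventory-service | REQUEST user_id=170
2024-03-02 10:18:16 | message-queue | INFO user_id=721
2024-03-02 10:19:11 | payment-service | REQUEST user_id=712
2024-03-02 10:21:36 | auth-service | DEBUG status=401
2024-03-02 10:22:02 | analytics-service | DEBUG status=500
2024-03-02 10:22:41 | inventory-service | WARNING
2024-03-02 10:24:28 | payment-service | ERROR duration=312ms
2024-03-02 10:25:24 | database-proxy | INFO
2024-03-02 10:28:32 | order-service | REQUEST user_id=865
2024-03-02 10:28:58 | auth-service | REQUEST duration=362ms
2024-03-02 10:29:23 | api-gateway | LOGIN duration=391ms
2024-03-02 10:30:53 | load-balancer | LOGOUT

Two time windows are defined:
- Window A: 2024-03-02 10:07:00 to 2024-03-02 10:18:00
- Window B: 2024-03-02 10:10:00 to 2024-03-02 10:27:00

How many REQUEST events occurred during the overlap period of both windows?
2

To find overlap events:

1. Window A: 2024-03-02 10:07:00 to 2024-03-02 10:18:00
2. Window B: 2024-03-02 10:10:00 to 2024-03-02 10:27:00
3. Overlap period: 2024-03-02 10:10:00 to 2024-03-02 10:18:00
4. Count REQUEST events in overlap: 2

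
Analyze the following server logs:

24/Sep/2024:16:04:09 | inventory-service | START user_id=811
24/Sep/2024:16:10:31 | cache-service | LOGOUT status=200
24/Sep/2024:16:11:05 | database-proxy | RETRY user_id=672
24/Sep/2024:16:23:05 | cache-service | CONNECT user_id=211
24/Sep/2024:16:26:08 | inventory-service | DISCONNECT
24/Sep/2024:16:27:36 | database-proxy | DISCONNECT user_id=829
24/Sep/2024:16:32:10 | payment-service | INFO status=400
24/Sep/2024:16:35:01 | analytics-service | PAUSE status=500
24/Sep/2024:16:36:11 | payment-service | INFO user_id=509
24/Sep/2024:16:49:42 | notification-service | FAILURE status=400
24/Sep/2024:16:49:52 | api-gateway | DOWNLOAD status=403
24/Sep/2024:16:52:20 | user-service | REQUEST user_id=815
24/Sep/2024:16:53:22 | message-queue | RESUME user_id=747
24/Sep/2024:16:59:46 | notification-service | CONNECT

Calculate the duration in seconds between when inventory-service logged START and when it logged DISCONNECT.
1319

To find the time between events:

1. Locate the first START event for inventory-service: 24/Sep/2024:16:04:09
2. Locate the first DISCONNECT event for inventory-service: 24/Sep/2024:16:26:08
3. Calculate the difference: 24/Sep/2024:16:26:08 - 24/Sep/2024:16:04:09 = 1319 seconds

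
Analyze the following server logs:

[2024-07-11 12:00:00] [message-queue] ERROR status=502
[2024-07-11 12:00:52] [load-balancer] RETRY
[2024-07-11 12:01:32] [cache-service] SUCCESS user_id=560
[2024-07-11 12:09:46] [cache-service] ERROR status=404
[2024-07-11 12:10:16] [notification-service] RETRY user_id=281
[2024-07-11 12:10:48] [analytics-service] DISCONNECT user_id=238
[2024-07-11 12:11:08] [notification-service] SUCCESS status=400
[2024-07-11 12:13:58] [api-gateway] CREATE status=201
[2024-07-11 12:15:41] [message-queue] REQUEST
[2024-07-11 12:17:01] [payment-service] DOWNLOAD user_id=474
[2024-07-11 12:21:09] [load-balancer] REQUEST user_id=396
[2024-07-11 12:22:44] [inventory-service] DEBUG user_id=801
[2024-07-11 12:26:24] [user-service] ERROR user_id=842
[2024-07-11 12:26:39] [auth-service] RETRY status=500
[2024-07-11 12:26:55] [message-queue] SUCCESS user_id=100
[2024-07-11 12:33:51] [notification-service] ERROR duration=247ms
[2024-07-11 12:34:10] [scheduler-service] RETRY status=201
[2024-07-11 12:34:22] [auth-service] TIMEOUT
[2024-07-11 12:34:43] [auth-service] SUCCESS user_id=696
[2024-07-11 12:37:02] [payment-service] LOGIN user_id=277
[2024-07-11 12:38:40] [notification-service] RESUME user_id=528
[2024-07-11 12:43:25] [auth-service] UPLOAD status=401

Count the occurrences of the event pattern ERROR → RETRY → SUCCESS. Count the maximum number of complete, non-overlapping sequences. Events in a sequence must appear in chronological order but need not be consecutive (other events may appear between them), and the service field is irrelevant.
4

To count sequences:

1. Look for pattern: ERROR → RETRY → SUCCESS
2. Greedily scan the log in chronological order, matching each sequence element in turn (ignoring service)
3. Each time the full pattern completes, increment the count and restart matching from the next event
4. Complete non-overlapping sequences found: 4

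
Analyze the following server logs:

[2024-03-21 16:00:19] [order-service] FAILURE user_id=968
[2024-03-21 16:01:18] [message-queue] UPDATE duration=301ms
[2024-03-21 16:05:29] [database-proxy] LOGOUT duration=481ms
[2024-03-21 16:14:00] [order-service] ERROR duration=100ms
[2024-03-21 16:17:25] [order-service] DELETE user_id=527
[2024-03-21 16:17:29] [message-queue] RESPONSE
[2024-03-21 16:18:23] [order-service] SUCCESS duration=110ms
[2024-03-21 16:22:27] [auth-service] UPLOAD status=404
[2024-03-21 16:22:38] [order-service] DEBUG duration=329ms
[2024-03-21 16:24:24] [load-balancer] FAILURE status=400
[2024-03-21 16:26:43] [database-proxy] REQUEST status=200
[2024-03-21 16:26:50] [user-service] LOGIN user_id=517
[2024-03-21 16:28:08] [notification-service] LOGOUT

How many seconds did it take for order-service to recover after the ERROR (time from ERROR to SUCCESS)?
263

To calculate recovery time:

1. Find ERROR event for order-service: 2024-03-21 16:14:00
2. Find next SUCCESS event for order-service: 2024-03-21 16:18:23
3. Recovery time: 2024-03-21 16:18:23 - 2024-03-21 16:14:00 = 263 seconds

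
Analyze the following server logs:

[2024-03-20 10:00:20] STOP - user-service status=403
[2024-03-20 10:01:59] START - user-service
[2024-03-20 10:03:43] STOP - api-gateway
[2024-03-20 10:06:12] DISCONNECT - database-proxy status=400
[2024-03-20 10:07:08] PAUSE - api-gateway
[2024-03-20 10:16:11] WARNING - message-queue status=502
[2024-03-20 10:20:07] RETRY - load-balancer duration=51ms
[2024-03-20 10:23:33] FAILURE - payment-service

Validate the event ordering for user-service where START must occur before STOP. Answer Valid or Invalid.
Invalid

To validate ordering:

1. Required order: START → STOP
2. Rule: START must occur before STOP
3. Check actual order of events for user-service
4. Result: Invalid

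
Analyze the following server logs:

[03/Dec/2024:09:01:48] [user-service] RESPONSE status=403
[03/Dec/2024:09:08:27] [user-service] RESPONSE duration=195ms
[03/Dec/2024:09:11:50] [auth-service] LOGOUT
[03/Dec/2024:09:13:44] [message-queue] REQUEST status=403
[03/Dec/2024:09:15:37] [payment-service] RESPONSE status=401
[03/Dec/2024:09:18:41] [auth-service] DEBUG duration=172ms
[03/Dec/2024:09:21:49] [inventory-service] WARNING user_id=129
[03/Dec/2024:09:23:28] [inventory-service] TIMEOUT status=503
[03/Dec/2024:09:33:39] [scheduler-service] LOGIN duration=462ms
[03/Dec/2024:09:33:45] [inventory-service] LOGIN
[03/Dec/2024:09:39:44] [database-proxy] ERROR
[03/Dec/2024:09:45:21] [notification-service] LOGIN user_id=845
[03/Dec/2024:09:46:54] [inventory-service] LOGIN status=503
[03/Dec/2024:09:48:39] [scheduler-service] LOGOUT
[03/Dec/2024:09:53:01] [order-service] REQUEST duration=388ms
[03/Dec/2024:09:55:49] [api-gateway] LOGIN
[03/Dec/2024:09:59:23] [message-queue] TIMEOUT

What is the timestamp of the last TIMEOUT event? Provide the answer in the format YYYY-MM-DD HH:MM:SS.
2024-12-03 09:59:23

To find the last event:

1. Filter for all TIMEOUT events
2. Sort by timestamp
3. Select the last one
4. Timestamp: 2024-12-03 09:59:23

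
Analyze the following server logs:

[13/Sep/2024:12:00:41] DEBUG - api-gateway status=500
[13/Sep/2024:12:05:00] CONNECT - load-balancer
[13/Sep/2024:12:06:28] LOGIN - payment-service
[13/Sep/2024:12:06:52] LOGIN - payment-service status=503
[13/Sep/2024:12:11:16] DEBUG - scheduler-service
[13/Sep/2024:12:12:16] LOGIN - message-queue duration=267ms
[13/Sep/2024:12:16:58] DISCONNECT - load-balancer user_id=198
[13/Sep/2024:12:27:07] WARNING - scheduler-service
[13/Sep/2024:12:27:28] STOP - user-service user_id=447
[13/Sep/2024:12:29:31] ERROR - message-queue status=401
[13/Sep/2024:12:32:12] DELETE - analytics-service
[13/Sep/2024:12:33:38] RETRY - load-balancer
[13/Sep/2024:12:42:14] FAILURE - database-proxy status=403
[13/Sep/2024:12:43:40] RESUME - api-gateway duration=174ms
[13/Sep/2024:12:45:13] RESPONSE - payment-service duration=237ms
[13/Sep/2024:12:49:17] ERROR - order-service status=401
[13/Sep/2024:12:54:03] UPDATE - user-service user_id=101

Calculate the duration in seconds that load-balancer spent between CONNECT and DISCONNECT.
718

To calculate state duration:

1. Find CONNECT event for load-balancer: 13/Sep/2024:12:05:00
2. Find DISCONNECT event for load-balancer: 13/Sep/2024:12:16:58
3. Calculate duration: 13/Sep/2024:12:16:58 - 13/Sep/2024:12:05:00 = 718 seconds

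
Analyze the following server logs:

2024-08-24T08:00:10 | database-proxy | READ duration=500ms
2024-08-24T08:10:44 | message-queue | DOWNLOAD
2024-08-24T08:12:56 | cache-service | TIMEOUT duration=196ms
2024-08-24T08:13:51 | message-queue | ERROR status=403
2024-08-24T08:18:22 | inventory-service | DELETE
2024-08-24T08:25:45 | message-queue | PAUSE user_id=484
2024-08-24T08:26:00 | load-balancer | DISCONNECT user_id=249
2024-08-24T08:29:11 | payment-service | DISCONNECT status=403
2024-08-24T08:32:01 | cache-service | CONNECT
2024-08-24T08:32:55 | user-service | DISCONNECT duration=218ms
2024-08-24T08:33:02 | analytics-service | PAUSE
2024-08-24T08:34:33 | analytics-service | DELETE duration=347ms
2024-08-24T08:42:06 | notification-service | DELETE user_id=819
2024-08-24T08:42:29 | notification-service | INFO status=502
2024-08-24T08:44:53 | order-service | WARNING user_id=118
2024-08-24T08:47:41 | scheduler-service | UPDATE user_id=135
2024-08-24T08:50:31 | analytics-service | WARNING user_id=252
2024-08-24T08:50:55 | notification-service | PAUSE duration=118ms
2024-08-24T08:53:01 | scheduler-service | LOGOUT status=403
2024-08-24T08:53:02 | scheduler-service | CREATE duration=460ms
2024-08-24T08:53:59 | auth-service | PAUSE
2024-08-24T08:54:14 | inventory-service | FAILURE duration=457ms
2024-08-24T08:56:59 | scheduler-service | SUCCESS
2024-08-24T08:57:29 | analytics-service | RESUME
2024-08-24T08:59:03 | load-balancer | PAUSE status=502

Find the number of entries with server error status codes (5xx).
2

To find matching entries:

1. Pattern to match: server error status codes (5xx)
2. Scan each log entry for the pattern
3. Count matches: 2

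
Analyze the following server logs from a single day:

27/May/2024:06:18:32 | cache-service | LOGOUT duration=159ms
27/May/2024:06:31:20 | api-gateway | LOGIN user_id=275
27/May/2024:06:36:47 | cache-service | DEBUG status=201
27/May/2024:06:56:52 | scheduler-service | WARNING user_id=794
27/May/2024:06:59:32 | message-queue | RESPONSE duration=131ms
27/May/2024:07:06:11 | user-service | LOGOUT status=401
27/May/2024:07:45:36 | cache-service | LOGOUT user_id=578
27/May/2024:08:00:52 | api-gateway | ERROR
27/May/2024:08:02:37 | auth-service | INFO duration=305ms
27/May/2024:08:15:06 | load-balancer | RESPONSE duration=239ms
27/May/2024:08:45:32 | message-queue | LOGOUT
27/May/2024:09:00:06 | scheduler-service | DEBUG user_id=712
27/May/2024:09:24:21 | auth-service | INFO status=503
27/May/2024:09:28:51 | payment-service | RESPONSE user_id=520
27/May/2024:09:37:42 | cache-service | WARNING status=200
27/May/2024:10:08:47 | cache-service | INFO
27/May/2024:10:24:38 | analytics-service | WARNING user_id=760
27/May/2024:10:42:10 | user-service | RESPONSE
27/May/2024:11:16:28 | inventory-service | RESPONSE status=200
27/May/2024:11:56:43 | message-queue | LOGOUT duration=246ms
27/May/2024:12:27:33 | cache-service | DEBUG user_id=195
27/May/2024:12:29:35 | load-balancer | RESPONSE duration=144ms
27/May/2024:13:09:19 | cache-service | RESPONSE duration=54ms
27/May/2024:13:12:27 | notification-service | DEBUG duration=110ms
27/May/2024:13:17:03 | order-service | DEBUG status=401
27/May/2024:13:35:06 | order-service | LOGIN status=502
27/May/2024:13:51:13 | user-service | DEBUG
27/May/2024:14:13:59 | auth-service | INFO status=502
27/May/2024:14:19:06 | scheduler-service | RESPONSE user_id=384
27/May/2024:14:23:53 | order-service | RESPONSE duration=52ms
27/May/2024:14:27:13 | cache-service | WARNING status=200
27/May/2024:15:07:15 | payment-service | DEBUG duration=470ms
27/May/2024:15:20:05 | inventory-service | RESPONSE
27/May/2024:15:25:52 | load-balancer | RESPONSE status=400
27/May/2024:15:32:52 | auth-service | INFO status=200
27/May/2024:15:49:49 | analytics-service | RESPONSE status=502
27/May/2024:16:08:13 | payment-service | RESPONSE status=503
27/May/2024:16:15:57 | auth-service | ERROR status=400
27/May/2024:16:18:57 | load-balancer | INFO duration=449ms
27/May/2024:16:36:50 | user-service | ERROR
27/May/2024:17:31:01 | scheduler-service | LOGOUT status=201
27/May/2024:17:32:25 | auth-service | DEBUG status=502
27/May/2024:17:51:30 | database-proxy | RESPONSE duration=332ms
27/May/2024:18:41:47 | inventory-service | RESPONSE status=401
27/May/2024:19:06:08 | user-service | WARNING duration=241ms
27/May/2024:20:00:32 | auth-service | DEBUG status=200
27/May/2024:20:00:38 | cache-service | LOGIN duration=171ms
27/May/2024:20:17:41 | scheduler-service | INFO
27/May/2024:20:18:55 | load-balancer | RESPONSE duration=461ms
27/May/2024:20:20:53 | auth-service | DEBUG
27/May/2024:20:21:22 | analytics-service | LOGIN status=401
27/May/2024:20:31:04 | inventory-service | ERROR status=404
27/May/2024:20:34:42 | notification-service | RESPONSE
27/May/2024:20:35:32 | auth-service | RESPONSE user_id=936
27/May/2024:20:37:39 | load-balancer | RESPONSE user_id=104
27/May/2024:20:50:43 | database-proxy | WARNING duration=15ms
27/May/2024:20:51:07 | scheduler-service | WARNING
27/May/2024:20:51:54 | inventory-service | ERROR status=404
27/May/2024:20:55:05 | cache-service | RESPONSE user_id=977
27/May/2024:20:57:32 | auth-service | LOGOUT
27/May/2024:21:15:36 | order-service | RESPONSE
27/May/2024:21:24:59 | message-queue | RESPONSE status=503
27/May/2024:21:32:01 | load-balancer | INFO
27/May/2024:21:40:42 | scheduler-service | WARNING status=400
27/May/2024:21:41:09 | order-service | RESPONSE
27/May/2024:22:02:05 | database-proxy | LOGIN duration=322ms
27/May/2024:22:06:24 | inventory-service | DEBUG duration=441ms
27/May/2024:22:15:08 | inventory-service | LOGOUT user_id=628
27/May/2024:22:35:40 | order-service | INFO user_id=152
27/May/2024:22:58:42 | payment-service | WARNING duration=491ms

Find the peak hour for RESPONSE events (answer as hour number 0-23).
20

To find the peak hour:

1. Group all RESPONSE events by hour
2. Count events in each hour
3. Find hour with maximum count
4. Peak hour: 20 (with 5 events)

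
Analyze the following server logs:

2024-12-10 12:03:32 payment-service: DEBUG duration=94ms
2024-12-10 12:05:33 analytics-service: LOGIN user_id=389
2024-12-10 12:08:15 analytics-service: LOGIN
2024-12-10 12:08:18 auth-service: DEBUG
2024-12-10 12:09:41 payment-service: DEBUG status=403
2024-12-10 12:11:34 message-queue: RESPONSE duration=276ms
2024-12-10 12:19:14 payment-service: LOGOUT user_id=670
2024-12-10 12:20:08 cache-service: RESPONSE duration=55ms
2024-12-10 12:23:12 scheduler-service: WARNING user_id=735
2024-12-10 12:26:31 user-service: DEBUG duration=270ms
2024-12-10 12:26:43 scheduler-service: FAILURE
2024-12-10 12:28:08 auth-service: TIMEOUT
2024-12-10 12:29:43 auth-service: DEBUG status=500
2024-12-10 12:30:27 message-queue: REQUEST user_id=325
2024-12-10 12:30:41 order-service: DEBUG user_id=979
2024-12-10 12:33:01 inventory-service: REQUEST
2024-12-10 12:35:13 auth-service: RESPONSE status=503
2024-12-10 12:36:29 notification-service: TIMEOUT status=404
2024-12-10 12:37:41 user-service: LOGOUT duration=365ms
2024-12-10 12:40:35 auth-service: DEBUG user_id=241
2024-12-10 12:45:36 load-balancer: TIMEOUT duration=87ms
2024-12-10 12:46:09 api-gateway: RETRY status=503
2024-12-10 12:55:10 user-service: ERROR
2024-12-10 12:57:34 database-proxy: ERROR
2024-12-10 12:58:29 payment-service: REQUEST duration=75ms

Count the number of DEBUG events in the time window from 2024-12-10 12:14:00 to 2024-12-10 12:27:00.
1

To count events in the time window:

1. Window boundaries: 2024-12-10 12:14:00 to 2024-12-10 12:27:00
2. Filter for DEBUG events within this window
3. Count matching events: 1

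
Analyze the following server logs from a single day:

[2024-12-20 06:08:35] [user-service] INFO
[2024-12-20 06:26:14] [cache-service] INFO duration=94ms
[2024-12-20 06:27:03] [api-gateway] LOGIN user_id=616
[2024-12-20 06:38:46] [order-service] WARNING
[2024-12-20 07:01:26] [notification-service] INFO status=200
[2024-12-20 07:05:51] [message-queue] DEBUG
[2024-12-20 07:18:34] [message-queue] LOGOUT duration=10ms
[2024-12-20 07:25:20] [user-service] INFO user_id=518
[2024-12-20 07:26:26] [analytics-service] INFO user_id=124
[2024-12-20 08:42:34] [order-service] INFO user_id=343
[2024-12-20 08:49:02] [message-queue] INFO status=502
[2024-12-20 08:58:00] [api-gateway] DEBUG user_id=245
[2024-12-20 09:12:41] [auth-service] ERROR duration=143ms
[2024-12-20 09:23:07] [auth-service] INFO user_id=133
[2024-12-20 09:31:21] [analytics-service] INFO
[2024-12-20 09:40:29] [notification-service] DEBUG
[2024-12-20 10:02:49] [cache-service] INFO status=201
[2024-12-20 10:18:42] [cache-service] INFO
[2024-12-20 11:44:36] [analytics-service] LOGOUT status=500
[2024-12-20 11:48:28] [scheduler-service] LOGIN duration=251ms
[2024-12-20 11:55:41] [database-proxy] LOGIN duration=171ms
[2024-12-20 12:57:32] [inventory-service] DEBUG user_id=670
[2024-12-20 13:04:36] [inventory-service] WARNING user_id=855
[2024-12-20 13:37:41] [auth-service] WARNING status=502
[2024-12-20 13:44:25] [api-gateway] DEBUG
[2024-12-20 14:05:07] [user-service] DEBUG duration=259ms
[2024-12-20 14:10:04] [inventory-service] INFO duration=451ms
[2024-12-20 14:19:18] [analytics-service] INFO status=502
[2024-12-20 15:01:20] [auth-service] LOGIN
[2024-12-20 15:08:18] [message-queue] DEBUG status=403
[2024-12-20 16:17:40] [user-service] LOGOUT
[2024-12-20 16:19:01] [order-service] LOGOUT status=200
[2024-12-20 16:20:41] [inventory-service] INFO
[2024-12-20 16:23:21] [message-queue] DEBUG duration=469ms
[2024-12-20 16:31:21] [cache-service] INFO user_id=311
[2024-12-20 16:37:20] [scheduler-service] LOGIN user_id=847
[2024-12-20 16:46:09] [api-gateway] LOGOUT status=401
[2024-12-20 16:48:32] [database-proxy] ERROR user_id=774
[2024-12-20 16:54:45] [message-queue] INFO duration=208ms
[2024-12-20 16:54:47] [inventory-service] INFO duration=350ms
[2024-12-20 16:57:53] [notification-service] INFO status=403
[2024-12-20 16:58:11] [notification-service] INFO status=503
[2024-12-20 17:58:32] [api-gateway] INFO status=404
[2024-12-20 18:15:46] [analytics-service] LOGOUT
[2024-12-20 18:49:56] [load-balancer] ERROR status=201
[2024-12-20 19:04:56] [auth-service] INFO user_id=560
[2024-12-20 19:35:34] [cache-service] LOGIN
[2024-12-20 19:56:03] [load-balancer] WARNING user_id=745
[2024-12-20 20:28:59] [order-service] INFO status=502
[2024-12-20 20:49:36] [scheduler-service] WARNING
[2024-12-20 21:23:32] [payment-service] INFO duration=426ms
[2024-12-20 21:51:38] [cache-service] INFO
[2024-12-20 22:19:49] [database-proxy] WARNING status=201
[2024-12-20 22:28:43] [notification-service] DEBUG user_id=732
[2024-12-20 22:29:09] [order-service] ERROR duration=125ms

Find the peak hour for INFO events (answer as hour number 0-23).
16

To find the peak hour:

1. Group all INFO events by hour
2. Count events in each hour
3. Find hour with maximum count
4. Peak hour: 16 (with 6 events)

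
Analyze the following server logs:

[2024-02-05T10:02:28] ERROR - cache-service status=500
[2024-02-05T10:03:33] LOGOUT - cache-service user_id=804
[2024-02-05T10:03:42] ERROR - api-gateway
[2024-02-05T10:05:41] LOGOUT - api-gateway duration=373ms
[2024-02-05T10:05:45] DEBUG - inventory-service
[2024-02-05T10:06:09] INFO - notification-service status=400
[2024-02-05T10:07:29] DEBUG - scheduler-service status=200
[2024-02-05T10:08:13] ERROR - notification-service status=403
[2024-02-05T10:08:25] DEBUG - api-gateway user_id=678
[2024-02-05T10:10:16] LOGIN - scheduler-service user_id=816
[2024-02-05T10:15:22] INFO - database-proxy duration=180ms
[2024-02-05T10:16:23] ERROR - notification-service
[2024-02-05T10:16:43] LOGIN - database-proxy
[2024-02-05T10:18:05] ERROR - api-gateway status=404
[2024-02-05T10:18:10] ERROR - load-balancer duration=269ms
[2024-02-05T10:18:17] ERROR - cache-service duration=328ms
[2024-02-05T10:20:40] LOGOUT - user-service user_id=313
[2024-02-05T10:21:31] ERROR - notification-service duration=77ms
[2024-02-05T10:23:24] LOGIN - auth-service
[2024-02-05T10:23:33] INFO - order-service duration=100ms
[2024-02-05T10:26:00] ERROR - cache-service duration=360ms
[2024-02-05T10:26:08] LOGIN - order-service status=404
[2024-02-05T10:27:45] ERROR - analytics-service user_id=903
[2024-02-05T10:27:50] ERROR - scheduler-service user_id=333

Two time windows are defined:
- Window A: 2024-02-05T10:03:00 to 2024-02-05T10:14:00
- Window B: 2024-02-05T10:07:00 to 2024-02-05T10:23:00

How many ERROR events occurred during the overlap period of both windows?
1

To find overlap events:

1. Window A: 2024-02-05T10:03:00 to 2024-02-05T10:14:00
2. Window B: 2024-02-05T10:07:00 to 2024-02-05T10:23:00
3. Overlap period: 2024-02-05T10:07:00 to 2024-02-05T10:14:00
4. Count ERROR events in overlap: 1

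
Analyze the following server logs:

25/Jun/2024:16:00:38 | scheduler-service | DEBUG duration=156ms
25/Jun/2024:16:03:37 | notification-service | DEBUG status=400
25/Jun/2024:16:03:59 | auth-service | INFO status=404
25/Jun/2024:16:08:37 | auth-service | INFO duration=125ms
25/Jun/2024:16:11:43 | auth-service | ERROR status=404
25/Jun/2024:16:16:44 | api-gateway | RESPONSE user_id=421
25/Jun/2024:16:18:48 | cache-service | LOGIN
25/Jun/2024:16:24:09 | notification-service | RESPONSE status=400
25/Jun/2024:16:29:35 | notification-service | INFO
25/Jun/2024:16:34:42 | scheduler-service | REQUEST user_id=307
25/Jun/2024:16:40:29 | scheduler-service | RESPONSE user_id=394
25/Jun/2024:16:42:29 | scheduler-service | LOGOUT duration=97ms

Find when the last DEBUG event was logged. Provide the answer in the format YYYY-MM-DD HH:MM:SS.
2024-06-25 16:03:37

To find the last event:

1. Filter for all DEBUG events
2. Sort by timestamp
3. Select the last one
4. Timestamp: 2024-06-25 16:03:37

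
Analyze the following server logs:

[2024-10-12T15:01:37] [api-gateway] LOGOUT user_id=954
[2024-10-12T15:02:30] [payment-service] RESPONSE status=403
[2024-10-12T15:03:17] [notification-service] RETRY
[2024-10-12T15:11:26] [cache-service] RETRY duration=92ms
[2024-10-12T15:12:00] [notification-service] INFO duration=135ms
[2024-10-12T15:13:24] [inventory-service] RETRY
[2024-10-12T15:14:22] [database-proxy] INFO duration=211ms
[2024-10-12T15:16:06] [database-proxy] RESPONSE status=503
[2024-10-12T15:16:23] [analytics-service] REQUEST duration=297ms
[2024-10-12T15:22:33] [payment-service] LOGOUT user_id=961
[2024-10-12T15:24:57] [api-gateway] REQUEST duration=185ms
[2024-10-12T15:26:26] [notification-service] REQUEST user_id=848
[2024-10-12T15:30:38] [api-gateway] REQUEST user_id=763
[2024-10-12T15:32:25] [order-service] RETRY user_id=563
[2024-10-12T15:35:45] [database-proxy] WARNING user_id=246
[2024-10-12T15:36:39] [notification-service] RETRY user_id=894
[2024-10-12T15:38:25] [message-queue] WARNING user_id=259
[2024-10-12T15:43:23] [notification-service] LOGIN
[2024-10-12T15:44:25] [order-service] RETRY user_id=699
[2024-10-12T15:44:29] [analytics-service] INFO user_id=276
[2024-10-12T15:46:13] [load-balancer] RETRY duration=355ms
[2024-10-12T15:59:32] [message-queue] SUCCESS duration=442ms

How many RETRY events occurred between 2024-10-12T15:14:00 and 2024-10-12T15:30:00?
0

To count events in the time window:

1. Window boundaries: 2024-10-12T15:14:00 to 2024-10-12T15:30:00
2. Filter for RETRY events within this window
3. Count matching events: 0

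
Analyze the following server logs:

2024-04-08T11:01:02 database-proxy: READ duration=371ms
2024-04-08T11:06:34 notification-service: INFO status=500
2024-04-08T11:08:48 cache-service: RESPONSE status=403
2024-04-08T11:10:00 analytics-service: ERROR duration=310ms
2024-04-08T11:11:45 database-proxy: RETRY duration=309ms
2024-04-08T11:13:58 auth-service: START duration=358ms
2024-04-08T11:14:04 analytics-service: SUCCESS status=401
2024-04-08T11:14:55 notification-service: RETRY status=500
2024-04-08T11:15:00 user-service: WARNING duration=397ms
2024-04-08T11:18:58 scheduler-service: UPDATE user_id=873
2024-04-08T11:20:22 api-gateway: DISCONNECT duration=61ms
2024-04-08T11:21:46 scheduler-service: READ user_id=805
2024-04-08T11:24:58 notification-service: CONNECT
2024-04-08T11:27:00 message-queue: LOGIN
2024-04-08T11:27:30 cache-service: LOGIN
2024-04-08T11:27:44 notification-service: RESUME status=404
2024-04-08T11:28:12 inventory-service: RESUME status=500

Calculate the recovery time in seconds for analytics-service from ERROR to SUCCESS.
244

To calculate recovery time:

1. Find ERROR event for analytics-service: 2024-04-08T11:10:00
2. Find next SUCCESS event for analytics-service: 2024-04-08T11:14:04
3. Recovery time: 2024-04-08T11:14:04 - 2024-04-08T11:10:00 = 244 seconds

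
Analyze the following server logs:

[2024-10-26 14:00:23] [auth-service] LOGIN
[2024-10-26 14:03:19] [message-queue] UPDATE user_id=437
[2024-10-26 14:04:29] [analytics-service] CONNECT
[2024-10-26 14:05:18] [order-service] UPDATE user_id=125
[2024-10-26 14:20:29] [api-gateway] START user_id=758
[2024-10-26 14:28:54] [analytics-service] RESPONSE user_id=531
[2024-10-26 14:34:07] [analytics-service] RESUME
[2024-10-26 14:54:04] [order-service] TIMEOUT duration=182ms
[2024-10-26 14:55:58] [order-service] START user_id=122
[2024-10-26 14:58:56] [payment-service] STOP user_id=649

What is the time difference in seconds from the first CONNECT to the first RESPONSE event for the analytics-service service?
1465

To find the time between events:

1. Locate the first CONNECT event for analytics-service: 2024-10-26 14:04:29
2. Locate the first RESPONSE event for analytics-service: 2024-10-26 14:28:54
3. Calculate the difference: 2024-10-26 14:28:54 - 2024-10-26 14:04:29 = 1465 seconds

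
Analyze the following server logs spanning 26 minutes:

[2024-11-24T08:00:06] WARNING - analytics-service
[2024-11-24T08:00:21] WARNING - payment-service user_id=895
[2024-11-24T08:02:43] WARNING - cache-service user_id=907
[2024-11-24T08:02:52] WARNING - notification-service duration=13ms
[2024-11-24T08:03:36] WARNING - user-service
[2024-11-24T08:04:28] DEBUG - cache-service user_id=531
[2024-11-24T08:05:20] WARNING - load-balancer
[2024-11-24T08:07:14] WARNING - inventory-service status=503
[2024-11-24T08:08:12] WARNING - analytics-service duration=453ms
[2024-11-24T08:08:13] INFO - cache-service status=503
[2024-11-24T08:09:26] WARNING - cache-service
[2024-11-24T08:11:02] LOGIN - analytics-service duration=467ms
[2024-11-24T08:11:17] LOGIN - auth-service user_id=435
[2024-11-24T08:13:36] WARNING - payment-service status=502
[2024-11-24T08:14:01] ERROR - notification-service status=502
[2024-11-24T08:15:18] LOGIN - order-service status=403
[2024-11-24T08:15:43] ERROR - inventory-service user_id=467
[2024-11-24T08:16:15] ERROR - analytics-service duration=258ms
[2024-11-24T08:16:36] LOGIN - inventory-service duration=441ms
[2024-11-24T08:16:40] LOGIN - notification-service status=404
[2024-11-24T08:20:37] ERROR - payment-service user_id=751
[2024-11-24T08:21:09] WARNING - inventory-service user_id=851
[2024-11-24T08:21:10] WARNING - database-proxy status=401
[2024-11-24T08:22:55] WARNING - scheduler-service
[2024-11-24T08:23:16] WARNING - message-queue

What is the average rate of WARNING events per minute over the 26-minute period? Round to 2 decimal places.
0.54

To calculate the rate:

1. Count total WARNING events: 14
2. Total time period: 26 minutes
3. Rate = 14 / 26 = 0.54 events per minute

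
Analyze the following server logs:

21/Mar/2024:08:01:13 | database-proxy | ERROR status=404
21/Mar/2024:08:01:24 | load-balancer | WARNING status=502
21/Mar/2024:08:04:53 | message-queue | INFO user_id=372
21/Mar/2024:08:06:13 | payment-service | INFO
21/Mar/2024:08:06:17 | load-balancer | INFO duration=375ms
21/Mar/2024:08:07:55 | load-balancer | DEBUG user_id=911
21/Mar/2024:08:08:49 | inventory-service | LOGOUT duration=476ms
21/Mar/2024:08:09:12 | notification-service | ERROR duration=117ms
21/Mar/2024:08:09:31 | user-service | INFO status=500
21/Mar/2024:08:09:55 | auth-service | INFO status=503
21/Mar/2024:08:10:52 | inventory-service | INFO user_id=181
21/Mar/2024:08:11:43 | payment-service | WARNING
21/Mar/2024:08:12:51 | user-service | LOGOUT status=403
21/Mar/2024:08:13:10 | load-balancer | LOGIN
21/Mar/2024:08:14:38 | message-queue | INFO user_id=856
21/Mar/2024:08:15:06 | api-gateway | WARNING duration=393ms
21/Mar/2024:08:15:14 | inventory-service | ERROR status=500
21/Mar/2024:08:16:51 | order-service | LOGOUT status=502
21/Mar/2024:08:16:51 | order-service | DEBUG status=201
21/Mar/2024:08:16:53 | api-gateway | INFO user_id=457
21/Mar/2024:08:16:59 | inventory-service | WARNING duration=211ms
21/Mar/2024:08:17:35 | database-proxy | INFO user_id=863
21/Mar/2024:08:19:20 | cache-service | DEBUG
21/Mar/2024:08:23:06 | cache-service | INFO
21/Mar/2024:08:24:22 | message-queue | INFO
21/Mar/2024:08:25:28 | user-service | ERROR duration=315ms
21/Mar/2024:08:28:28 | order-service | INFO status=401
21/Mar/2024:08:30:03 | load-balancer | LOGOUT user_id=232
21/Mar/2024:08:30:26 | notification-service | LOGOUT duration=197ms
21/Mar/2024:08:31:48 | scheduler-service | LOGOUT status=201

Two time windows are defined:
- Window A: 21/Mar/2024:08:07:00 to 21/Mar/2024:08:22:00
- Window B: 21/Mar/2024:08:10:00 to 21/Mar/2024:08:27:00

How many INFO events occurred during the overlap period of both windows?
4

To find overlap events:

1. Window A: 21/Mar/2024:08:07:00 to 21/Mar/2024:08:22:00
2. Window B: 21/Mar/2024:08:10:00 to 21/Mar/2024:08:27:00
3. Overlap period: 21/Mar/2024:08:10:00 to 21/Mar/2024:08:22:00
4. Count INFO events in overlap: 4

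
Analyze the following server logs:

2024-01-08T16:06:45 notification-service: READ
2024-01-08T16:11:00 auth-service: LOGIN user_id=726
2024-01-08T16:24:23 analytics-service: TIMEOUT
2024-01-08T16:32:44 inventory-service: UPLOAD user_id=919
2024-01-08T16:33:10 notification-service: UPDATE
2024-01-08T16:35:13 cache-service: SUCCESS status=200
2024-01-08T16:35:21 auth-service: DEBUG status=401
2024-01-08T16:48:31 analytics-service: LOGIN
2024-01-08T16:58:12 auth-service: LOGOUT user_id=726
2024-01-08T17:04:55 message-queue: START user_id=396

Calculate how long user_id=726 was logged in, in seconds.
2832

To calculate session duration:

1. Find LOGIN event for user_id=726: 2024-01-08T16:11:00
2. Find LOGOUT event for user_id=726: 2024-01-08T16:58:12
3. Session duration: 2024-01-08T16:58:12 - 2024-01-08T16:11:00 = 2832 seconds (47 minutes)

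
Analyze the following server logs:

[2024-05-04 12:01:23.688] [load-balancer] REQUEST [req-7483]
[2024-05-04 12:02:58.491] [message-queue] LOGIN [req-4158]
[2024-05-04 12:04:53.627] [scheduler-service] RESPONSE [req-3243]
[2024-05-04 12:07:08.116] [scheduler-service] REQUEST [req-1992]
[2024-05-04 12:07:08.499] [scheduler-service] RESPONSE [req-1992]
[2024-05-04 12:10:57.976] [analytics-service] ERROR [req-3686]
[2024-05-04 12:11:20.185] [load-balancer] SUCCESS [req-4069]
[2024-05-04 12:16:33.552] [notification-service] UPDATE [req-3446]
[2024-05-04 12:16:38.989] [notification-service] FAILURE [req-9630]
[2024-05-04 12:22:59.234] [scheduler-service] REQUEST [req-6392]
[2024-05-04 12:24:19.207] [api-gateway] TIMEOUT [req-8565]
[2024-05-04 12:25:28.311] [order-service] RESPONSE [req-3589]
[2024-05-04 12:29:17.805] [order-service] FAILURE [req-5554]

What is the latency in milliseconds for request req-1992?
383

To calculate latency:

1. Find REQUEST with id req-1992: 2024-05-04 12:07:08.116
2. Find RESPONSE with id req-1992: 2024-05-04 12:07:08.499
3. Latency: 2024-05-04 12:07:08.499 - 2024-05-04 12:07:08.116 = 383ms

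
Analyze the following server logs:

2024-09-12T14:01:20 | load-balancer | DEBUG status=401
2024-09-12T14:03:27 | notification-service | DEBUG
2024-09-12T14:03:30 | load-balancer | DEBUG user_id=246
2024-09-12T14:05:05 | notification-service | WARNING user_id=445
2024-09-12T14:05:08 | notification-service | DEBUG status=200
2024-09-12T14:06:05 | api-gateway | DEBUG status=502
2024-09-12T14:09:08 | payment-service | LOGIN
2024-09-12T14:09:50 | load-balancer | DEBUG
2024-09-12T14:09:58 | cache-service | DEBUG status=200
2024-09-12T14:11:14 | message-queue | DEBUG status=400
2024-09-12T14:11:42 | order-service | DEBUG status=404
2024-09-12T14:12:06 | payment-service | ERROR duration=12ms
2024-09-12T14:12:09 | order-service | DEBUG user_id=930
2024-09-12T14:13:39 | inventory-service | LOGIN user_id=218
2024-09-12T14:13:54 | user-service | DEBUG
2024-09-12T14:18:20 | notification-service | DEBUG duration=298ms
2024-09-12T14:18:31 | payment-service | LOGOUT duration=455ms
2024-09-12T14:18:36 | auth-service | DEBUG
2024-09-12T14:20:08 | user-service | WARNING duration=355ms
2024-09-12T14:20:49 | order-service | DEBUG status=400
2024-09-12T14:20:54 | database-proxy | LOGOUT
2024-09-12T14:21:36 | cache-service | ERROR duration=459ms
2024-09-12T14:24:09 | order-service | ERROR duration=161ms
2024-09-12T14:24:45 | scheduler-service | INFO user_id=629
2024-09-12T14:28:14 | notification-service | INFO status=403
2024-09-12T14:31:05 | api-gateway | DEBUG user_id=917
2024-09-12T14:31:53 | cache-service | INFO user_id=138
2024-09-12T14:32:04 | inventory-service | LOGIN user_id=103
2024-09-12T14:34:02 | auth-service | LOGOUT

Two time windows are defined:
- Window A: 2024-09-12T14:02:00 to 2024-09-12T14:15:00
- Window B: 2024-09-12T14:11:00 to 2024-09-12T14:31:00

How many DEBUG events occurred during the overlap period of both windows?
4

To find overlap events:

1. Window A: 2024-09-12T14:02:00 to 2024-09-12T14:15:00
2. Window B: 2024-09-12T14:11:00 to 2024-09-12T14:31:00
3. Overlap period: 2024-09-12T14:11:00 to 2024-09-12T14:15:00
4. Count DEBUG events in overlap: 4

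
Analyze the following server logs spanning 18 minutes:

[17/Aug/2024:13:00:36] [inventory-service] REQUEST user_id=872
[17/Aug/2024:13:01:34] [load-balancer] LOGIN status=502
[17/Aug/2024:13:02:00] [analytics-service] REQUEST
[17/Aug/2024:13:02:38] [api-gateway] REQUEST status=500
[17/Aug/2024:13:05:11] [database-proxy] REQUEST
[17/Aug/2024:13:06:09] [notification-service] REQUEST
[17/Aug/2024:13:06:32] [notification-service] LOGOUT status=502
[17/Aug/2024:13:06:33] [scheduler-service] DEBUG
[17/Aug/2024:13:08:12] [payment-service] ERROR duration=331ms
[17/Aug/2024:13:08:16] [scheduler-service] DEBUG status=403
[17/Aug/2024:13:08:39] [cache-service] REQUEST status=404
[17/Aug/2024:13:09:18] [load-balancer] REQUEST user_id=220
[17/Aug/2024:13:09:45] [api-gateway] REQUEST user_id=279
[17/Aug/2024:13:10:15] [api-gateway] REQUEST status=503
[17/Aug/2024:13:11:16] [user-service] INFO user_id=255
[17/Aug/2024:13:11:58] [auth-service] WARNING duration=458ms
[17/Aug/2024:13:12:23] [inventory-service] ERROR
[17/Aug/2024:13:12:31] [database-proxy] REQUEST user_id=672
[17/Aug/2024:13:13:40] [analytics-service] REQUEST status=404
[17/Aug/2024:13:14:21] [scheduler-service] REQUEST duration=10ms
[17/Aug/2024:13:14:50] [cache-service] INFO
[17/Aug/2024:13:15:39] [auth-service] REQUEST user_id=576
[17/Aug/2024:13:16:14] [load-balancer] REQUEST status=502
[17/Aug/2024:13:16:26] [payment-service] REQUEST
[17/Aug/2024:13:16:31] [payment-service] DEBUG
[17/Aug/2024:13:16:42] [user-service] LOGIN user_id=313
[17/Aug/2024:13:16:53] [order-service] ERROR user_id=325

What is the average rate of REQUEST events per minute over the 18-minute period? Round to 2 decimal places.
0.83

To calculate the rate:

1. Count total REQUEST events: 15
2. Total time period: 18 minutes
3. Rate = 15 / 18 = 0.83 events per minute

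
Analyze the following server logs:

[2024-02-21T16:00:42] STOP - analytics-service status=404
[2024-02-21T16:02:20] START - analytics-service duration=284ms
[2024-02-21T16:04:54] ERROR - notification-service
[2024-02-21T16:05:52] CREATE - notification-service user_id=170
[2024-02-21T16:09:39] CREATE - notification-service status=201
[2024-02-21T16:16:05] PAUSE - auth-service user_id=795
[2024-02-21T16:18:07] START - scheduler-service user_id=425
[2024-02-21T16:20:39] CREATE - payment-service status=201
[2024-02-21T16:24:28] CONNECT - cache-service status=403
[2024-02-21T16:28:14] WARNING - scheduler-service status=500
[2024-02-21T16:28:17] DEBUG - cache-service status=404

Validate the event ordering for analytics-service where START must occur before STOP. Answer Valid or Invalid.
Invalid

To validate ordering:

1. Required order: START → STOP
2. Rule: START must occur before STOP
3. Check actual order of events for analytics-service
4. Result: Invalid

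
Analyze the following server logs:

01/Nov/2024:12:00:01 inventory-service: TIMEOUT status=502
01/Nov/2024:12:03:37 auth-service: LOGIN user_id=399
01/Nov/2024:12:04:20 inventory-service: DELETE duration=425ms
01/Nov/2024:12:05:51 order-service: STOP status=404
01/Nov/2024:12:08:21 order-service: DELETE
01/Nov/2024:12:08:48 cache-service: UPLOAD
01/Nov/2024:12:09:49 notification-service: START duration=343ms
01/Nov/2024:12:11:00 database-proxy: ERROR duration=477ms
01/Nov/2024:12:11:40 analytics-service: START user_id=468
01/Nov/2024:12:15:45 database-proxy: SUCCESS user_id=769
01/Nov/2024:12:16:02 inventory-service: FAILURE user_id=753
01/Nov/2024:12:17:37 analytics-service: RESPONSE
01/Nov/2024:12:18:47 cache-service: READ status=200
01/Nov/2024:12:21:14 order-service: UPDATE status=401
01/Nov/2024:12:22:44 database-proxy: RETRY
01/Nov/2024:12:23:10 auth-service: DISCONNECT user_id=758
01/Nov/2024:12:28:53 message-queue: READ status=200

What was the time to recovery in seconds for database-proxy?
285

To calculate recovery time:

1. Find ERROR event for database-proxy: 01/Nov/2024:12:11:00
2. Find next SUCCESS event for database-proxy: 01/Nov/2024:12:15:45
3. Recovery time: 01/Nov/2024:12:15:45 - 01/Nov/2024:12:11:00 = 285 seconds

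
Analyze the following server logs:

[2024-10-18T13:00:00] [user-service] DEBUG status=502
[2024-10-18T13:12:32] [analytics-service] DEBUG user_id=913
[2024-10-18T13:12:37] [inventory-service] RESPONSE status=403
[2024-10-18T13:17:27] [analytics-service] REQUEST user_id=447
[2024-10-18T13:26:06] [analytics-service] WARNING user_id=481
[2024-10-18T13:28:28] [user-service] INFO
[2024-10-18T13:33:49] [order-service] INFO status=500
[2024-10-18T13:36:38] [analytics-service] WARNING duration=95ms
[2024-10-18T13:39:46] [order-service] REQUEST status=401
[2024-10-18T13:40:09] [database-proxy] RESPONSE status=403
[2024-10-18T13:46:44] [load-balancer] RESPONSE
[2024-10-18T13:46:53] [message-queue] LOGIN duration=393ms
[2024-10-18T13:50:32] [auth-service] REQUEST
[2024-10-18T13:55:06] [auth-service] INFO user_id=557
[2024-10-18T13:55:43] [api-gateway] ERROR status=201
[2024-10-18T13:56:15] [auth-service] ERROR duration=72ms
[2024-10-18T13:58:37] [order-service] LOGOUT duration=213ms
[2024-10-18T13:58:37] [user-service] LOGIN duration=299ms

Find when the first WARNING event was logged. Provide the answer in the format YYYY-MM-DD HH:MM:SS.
2024-10-18 13:26:06

To find the first event:

1. Filter for all WARNING events
2. Sort by timestamp
3. Select the first one
4. Timestamp: 2024-10-18 13:26:06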